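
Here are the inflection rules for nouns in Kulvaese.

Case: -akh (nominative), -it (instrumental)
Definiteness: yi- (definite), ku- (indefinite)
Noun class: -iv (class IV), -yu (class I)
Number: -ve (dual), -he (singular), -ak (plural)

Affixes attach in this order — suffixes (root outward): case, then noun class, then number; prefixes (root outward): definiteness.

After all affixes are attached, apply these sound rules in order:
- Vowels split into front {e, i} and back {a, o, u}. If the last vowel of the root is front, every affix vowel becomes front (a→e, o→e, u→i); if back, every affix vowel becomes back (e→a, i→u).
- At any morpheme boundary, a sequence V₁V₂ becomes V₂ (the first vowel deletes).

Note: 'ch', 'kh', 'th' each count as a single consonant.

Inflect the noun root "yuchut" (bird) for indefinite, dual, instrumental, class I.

kuyuchututyuva

Attach definiteness indefinite ku- → kuyuchut.
Attach case instrumental -it → kuyuchutit.
Attach noun class class I -yu → kuyuchutityu.
Attach number dual -ve → kuyuchutityuve.
Apply vowel harmony: kuyuchutityuve → kuyuchututyuva.
Vowel deletion: no change.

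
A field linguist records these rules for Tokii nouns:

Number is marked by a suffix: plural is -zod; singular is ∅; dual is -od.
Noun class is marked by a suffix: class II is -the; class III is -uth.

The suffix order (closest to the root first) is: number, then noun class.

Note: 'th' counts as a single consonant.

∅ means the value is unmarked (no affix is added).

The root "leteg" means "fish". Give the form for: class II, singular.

number = singular: zero marking, form stays leteg.
Attach noun class class II -the → letegthe.

letegthe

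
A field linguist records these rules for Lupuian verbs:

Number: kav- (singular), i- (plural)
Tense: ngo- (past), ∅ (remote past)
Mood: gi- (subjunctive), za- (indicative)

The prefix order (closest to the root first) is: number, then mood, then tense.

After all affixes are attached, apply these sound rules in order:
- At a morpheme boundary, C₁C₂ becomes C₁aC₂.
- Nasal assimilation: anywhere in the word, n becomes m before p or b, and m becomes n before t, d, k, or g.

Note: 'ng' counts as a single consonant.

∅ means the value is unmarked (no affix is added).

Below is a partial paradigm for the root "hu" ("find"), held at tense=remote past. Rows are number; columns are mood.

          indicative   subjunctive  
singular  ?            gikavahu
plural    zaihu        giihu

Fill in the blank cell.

zakavahu

Attach number singular kav- → kavhu.
Attach mood indicative za- → zakavhu.
tense = remote past: zero marking, form stays zakavhu.
Apply epenthesis: zakavhu → zakavahu.
Nasal assimilation: no change.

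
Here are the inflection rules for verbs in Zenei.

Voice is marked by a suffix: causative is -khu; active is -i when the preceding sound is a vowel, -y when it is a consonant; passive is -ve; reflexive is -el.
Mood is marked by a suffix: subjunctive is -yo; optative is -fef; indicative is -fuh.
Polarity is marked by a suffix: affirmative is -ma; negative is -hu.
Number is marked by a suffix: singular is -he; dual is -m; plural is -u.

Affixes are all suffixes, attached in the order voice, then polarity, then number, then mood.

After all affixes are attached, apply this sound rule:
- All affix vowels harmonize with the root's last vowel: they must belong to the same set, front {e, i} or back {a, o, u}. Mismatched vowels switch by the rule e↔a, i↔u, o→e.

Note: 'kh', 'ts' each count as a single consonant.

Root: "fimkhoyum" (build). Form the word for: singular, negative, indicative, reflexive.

Attach voice reflexive -el → fimkhoyumel.
Attach polarity negative -hu → fimkhoyumelhu.
Attach number singular -he → fimkhoyumelhuhe.
Attach mood indicative -fuh → fimkhoyumelhuhefuh.
Apply vowel harmony: fimkhoyumelhuhefuh → fimkhoyumalhuhafuh.

fimkhoyumalhuhafuh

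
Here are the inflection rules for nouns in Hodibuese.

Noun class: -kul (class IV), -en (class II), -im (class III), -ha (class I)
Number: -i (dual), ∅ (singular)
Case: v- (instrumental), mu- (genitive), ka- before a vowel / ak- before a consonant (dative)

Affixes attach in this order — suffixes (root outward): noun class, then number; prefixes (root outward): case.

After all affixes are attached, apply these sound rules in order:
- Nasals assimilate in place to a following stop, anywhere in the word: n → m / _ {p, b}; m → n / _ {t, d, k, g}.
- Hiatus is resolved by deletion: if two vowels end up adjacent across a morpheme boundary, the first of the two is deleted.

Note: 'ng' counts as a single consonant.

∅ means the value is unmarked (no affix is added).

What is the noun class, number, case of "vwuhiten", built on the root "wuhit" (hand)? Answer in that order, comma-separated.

Segment: v-wuhit-en.
noun class: -en → class II.
number: ∅ → singular.
case: v- → instrumental.

class II, singular, instrumental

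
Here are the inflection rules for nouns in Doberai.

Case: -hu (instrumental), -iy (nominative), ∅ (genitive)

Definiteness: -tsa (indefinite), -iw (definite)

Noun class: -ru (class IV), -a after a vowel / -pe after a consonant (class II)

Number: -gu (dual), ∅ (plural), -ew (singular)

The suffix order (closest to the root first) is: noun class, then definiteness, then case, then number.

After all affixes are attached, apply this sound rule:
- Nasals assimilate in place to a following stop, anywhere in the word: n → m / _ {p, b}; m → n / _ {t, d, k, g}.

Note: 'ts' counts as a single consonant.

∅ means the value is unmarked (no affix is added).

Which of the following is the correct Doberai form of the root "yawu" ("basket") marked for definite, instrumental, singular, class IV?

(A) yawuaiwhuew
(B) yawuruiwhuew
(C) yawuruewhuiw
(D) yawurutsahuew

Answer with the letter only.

Attach noun class class IV -ru → yawuru.
Attach definiteness definite -iw → yawuruiw.
Attach case instrumental -hu → yawuruiwhu.
Attach number singular -ew → yawuruiwhuew.
Nasal assimilation: no change.
So the correct form is yawuruiwhuew, option (B).
(D) yawurutsahuew is wrong: it uses indefinite instead of definite for definiteness.
(C) yawuruewhuiw is wrong: it has the affixes in the wrong order.
(A) yawuaiwhuew is wrong: it uses class II instead of class IV for noun class.

B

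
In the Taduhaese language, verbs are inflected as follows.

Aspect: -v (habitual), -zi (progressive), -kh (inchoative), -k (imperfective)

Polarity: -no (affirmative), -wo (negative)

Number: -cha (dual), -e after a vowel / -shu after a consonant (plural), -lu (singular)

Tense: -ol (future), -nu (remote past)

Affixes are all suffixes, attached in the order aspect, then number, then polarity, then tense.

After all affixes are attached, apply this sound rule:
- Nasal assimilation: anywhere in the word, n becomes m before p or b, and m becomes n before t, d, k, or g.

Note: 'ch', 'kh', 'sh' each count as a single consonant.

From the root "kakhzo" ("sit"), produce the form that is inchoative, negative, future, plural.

Attach aspect inchoative -kh → kakhzokh.
Attach number plural -shu (after consonant 'kh') → kakhzokhshu.
Attach polarity negative -wo → kakhzokhshuwo.
Attach tense future -ol → kakhzokhshuwool.
Nasal assimilation: no change.

kakhzokhshuwool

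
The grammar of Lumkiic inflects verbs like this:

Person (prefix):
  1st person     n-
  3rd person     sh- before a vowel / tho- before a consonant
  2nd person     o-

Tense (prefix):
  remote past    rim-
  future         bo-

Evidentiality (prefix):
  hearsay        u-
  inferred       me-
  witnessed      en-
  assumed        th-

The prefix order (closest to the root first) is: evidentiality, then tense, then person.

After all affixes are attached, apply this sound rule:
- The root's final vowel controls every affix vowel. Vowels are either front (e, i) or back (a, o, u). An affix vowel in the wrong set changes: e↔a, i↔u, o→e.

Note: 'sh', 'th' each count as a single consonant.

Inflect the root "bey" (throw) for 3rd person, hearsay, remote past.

Attach evidentiality hearsay u- → ubey.
Attach tense remote past rim- → rimubey.
Attach person 3rd person tho- (before consonant 'r') → thorimubey.
Apply vowel harmony: thorimubey → therimibey.

therimibey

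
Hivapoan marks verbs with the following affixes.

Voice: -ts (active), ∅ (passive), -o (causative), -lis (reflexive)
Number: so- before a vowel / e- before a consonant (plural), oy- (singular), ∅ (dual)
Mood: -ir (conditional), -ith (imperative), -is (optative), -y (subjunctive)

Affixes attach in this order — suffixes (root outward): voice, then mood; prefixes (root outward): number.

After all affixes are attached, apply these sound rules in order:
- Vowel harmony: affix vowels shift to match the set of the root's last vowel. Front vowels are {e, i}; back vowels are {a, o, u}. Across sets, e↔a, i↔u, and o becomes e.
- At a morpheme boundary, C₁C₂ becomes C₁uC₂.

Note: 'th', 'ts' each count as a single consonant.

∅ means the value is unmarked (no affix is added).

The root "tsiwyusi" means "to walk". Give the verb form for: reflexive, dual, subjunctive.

tsiwyusilisuy

number = dual: zero marking, form stays tsiwyusi.
Attach voice reflexive -lis → tsiwyusilis.
Attach mood subjunctive -y → tsiwyusilisy.
Vowel harmony: no change.
Apply epenthesis: tsiwyusilisy → tsiwyusilisuy.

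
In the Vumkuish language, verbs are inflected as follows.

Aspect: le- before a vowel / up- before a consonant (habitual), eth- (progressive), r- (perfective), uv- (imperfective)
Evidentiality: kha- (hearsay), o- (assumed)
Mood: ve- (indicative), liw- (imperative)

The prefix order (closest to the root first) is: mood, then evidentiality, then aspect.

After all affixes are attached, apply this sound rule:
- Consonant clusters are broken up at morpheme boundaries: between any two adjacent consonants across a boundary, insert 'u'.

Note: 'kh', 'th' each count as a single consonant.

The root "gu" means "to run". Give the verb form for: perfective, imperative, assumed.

Attach mood imperative liw- → liwgu.
Attach evidentiality assumed o- → oliwgu.
Attach aspect perfective r- → roliwgu.
Apply epenthesis: roliwgu → roliwugu.

roliwugu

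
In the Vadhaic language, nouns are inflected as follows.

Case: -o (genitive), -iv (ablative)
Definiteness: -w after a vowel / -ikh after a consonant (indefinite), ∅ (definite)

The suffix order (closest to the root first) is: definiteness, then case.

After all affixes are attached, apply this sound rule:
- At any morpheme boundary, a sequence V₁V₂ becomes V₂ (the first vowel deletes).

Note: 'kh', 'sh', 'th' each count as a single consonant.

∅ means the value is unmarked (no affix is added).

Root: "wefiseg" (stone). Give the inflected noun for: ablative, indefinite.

wefisegikhiv

Attach definiteness indefinite -ikh (after consonant 'g') → wefisegikh.
Attach case ablative -iv → wefisegikhiv.
Vowel deletion: no change.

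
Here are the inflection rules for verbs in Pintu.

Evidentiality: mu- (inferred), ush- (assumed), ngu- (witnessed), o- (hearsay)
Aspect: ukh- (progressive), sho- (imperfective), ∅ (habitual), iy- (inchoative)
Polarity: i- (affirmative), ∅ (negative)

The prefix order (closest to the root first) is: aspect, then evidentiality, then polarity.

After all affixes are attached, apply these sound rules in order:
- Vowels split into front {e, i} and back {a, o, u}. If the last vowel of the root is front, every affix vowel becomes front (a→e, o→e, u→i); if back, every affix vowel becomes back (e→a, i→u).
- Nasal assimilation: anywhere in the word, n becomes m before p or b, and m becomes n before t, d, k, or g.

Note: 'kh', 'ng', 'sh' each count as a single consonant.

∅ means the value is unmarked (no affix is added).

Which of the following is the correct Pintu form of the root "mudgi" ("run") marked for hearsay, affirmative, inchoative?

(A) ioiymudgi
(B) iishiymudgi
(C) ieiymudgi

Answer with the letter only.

C

Attach aspect inchoative iy- → iymudgi.
Attach evidentiality hearsay o- → oiymudgi.
Attach polarity affirmative i- → ioiymudgi.
Apply vowel harmony: ioiymudgi → ieiymudgi.
Nasal assimilation: no change.
So the correct form is ieiymudgi, option (C).
(B) iishiymudgi is wrong: it uses assumed instead of hearsay for evidentiality.
(A) ioiymudgi is wrong: it fails to apply the sound rule(s).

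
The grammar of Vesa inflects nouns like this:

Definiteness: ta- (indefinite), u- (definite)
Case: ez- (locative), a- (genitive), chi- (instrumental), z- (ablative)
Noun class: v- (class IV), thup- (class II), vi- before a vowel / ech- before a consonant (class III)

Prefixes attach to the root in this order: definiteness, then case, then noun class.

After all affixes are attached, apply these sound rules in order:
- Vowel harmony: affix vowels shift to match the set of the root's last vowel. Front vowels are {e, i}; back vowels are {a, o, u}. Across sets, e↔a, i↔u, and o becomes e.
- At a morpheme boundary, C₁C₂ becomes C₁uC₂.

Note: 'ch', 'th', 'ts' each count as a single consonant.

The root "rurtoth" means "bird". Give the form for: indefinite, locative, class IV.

Attach definiteness indefinite ta- → tarurtoth.
Attach case locative ez- → eztarurtoth.
Attach noun class class IV v- → veztarurtoth.
Apply vowel harmony: veztarurtoth → vaztarurtoth.
Apply epenthesis: vaztarurtoth → vazutarurtoth.

vazutarurtoth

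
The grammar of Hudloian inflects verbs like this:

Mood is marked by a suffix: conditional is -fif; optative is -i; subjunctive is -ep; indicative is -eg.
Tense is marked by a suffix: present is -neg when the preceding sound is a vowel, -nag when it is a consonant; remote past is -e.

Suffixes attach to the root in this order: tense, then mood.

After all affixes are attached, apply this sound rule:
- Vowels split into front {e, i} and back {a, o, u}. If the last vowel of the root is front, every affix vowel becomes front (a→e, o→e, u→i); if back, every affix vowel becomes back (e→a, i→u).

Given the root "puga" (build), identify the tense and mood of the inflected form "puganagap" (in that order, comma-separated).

present, subjunctive

Segment: puga-neg-ep.
tense: -neg/nag → present.
mood: -ep → subjunctive.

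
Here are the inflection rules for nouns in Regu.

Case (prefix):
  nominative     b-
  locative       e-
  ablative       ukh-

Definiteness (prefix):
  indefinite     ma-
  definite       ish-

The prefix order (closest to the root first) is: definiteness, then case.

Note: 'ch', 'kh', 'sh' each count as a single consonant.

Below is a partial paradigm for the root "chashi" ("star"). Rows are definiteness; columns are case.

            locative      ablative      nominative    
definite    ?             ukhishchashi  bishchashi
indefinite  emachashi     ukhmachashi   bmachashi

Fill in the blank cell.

eishchashi

Attach definiteness definite ish- → ishchashi.
Attach case locative e- → eishchashi.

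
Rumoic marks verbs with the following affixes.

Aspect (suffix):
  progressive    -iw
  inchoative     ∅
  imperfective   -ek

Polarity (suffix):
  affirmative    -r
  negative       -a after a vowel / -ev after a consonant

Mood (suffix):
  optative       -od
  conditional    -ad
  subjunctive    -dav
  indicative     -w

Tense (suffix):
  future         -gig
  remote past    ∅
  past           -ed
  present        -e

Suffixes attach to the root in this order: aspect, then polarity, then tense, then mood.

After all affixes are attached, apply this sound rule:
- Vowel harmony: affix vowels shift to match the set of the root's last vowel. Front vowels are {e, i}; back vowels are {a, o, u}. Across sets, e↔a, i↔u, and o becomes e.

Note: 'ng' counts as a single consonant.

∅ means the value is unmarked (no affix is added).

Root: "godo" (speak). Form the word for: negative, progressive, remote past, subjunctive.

godouwavdav

Attach aspect progressive -iw → godoiw.
Attach polarity negative -ev (after consonant 'w') → godoiwev.
tense = remote past: zero marking, form stays godoiwev.
Attach mood subjunctive -dav → godoiwevdav.
Apply vowel harmony: godoiwevdav → godouwavdav.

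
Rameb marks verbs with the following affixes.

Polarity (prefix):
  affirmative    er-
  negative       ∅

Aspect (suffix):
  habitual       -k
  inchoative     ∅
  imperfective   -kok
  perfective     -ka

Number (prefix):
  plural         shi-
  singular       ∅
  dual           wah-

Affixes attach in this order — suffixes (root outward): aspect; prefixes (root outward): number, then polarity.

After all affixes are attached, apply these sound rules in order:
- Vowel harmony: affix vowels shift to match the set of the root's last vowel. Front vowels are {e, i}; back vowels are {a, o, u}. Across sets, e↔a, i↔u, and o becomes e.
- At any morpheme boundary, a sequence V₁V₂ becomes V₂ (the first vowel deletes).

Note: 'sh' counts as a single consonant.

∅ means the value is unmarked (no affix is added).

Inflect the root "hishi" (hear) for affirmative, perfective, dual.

Attach aspect perfective -ka → hishika.
Attach number dual wah- → wahhishika.
Attach polarity affirmative er- → erwahhishika.
Apply vowel harmony: erwahhishika → erwehhishike.
Vowel deletion: no change.

erwehhishike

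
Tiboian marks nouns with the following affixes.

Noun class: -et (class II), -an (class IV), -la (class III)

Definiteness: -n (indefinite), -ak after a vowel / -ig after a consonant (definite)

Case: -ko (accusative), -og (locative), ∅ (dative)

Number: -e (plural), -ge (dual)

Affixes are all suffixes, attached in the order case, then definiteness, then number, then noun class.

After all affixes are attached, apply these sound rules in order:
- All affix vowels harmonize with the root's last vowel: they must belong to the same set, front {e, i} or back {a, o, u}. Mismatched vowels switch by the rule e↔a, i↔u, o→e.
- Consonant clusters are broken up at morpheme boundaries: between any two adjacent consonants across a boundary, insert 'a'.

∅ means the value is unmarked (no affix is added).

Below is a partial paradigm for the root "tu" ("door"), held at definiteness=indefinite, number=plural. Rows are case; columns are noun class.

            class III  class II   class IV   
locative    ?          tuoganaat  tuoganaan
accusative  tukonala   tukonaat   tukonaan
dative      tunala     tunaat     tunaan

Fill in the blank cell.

Attach case locative -og → tuog.
Attach definiteness indefinite -n → tuogn.
Attach number plural -e → tuogne.
Attach noun class class III -la → tuognela.
Apply vowel harmony: tuognela → tuognala.
Apply epenthesis: tuognala → tuoganala.

tuoganala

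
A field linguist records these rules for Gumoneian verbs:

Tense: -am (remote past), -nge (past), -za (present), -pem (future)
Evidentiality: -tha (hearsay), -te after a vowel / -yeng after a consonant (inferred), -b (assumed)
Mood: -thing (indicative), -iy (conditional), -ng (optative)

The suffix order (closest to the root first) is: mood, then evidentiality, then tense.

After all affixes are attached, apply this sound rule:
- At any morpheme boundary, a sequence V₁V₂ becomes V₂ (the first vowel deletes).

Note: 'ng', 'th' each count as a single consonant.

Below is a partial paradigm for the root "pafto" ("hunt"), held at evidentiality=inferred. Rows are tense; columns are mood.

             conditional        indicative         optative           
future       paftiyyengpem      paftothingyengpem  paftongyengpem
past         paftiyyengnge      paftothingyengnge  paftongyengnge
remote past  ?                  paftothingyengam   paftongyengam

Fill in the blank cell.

Attach mood conditional -iy → paftoiy.
Attach evidentiality inferred -yeng (after consonant 'y') → paftoiyyeng.
Attach tense remote past -am → paftoiyyengam.
Apply vowel deletion: paftoiyyengam → paftiyyengam.

paftiyyengam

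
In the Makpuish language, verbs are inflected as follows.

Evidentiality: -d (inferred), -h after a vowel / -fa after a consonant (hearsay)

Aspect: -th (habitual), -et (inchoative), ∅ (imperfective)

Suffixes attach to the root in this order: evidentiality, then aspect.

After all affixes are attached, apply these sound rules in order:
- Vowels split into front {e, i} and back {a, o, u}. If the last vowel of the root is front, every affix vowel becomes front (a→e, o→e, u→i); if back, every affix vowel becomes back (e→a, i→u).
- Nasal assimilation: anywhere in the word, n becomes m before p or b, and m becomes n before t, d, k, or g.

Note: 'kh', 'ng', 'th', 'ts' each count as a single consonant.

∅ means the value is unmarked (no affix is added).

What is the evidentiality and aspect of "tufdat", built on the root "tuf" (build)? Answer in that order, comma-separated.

inferred, inchoative

Segment: tuf-d-et.
evidentiality: -d → inferred.
aspect: -et → inchoative.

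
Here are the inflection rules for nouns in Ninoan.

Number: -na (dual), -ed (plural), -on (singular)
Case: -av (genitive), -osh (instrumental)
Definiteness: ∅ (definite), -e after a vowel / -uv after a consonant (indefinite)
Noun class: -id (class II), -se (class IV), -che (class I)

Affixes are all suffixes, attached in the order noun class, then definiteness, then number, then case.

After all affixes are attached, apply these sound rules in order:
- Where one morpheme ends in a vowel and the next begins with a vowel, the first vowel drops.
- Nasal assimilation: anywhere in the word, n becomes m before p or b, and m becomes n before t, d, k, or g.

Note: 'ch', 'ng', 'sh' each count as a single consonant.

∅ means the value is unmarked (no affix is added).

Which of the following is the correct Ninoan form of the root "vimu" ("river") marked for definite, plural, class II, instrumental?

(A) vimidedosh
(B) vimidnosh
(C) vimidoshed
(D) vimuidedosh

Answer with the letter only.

A

Attach noun class class II -id → vimuid.
definiteness = definite: zero marking, form stays vimuid.
Attach number plural -ed → vimuided.
Attach case instrumental -osh → vimuidedosh.
Apply vowel deletion: vimuidedosh → vimidedosh.
Nasal assimilation: no change.
So the correct form is vimidedosh, option (A).
(D) vimuidedosh is wrong: it fails to apply the sound rule(s).
(B) vimidnosh is wrong: it uses dual instead of plural for number.
(C) vimidoshed is wrong: it has the affixes in the wrong order.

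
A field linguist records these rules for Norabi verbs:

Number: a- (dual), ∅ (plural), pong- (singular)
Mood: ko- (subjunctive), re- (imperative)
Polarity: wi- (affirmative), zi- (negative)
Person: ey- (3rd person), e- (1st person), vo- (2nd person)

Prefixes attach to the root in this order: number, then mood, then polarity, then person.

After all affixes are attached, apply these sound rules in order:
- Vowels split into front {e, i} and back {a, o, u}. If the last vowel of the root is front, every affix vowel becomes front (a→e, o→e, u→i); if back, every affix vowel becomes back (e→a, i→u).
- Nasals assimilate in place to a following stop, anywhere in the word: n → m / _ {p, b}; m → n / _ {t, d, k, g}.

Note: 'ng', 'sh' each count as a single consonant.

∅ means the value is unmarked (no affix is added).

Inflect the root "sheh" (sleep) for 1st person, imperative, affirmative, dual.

ewireesheh

Attach number dual a- → asheh.
Attach mood imperative re- → reasheh.
Attach polarity affirmative wi- → wireasheh.
Attach person 1st person e- → ewireasheh.
Apply vowel harmony: ewireasheh → ewireesheh.
Nasal assimilation: no change.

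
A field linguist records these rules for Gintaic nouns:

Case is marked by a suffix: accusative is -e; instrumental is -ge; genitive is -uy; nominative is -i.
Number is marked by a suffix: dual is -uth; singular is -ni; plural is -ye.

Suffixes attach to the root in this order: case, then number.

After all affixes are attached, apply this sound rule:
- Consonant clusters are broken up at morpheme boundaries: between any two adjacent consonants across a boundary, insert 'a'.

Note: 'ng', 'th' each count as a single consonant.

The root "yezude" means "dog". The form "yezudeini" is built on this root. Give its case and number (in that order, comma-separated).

Segment: yezude-i-ni.
case: -i → nominative.
number: -ni → singular.

nominative, singular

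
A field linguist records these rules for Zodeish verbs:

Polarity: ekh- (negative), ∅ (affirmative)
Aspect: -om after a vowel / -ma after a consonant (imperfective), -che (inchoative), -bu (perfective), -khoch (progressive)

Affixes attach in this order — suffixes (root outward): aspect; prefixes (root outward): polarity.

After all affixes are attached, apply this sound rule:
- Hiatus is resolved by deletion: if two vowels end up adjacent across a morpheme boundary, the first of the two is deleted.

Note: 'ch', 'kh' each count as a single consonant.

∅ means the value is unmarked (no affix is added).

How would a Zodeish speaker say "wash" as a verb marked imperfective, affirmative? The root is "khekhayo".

Attach aspect imperfective -om (after vowel 'o') → khekhayoom.
polarity = affirmative: zero marking, form stays khekhayoom.
Apply vowel deletion: khekhayoom → khekhayom.

khekhayom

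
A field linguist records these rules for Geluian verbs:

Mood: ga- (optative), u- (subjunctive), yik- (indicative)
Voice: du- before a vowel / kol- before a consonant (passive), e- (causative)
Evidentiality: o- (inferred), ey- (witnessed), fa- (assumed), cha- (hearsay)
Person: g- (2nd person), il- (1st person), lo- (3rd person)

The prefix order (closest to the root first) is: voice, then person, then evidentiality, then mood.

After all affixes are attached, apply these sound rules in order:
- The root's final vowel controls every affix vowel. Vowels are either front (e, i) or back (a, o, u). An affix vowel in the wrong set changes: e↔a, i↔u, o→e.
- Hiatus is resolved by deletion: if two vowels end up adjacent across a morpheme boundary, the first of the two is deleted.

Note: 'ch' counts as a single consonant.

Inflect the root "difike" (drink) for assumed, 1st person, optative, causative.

Attach voice causative e- → edifike.
Attach person 1st person il- → iledifike.
Attach evidentiality assumed fa- → failedifike.
Attach mood optative ga- → gafailedifike.
Apply vowel harmony: gafailedifike → gefeiledifike.
Apply vowel deletion: gefeiledifike → gefiledifike.

gefiledifike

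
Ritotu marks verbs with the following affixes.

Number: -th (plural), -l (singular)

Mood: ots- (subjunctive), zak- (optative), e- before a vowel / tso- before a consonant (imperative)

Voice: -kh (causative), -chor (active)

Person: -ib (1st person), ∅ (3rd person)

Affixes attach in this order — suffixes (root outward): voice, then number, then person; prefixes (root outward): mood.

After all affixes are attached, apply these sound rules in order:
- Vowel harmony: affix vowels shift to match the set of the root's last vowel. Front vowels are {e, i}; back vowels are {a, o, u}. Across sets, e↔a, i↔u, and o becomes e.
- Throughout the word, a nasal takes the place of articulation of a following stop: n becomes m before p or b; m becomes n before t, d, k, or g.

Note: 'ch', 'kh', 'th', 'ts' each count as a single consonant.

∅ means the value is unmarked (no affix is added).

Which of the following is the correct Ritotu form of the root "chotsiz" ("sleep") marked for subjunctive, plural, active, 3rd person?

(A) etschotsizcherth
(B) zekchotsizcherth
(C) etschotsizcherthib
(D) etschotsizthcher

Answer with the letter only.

A

Attach voice active -chor → chotsizchor.
Attach number plural -th → chotsizchorth.
person = 3rd person: zero marking, form stays chotsizchorth.
Attach mood subjunctive ots- → otschotsizchorth.
Apply vowel harmony: otschotsizchorth → etschotsizcherth.
Nasal assimilation: no change.
So the correct form is etschotsizcherth, option (A).
(C) etschotsizcherthib is wrong: it uses 1st person instead of 3rd person for person.
(D) etschotsizthcher is wrong: it has the affixes in the wrong order.
(B) zekchotsizcherth is wrong: it uses optative instead of subjunctive for mood.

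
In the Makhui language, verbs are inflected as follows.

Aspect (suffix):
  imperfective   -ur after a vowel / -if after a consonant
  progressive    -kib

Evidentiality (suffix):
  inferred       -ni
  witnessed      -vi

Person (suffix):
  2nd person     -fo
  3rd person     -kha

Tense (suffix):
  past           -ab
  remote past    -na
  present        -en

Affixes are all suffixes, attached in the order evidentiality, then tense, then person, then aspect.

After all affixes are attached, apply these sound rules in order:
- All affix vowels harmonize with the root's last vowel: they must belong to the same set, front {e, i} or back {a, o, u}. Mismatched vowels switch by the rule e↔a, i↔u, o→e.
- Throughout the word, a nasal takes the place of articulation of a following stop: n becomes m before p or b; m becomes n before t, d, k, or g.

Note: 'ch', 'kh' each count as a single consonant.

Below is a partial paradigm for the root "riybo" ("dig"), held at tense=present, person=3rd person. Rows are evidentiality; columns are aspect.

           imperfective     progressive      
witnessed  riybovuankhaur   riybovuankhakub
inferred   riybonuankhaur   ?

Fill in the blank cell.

riybonuankhakub

Attach evidentiality inferred -ni → riyboni.
Attach tense present -en → riybonien.
Attach person 3rd person -kha → riybonienkha.
Attach aspect progressive -kib → riybonienkhakib.
Apply vowel harmony: riybonienkhakib → riybonuankhakub.
Nasal assimilation: no change.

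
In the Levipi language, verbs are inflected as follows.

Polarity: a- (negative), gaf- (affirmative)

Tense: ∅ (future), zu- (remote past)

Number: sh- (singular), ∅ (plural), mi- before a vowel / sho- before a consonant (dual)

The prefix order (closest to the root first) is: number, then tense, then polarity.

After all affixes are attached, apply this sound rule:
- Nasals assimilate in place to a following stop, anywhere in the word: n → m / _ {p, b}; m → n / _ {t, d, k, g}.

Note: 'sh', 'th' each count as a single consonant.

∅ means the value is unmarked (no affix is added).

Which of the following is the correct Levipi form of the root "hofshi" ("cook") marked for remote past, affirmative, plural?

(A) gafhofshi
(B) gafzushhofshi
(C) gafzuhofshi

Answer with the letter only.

number = plural: zero marking, form stays hofshi.
Attach tense remote past zu- → zuhofshi.
Attach polarity affirmative gaf- → gafzuhofshi.
Nasal assimilation: no change.
So the correct form is gafzuhofshi, option (C).
(A) gafhofshi is wrong: it uses future instead of remote past for tense.
(B) gafzushhofshi is wrong: it uses singular instead of plural for number.

C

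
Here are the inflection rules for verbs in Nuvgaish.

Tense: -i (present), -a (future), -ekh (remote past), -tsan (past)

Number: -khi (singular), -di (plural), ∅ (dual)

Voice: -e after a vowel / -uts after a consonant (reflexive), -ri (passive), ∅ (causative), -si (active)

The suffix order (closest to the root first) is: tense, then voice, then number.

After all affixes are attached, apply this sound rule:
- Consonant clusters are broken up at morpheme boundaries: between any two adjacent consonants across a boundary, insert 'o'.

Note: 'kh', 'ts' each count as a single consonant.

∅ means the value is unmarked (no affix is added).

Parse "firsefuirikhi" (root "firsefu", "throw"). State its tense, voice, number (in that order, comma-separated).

Segment: firsefu-i-ri-khi.
tense: -i → present.
voice: -ri → passive.
number: -khi → singular.

present, passive, singular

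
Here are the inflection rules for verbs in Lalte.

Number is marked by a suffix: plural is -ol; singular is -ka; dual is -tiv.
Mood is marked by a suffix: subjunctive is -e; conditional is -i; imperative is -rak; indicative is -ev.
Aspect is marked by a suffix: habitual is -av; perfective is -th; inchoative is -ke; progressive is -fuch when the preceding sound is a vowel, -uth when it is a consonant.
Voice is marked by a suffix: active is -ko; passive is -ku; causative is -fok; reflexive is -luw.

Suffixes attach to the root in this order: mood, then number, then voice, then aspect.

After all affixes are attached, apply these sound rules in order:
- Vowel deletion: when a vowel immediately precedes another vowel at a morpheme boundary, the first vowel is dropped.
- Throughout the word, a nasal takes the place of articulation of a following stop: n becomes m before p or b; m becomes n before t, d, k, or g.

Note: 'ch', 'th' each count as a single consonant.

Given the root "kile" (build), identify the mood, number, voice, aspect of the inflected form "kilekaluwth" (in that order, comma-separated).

Segment: kile-e-ka-luw-th.
mood: -e → subjunctive.
number: -ka → singular.
voice: -luw → reflexive.
aspect: -th → perfective.

subjunctive, singular, reflexive, perfective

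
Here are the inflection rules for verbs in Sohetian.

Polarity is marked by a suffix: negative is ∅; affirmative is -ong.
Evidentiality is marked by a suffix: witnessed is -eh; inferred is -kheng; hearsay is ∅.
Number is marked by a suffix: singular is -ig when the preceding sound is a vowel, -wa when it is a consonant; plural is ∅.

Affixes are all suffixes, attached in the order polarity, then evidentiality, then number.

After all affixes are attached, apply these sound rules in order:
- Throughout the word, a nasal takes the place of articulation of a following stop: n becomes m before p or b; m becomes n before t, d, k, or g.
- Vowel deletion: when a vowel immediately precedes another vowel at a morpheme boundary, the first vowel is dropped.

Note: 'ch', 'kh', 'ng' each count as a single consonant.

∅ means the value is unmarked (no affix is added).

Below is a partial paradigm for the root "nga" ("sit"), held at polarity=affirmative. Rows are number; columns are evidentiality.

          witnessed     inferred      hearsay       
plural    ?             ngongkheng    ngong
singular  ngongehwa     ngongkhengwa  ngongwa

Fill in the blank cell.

ngongeh

Attach polarity affirmative -ong → ngaong.
Attach evidentiality witnessed -eh → ngaongeh.
number = plural: zero marking, form stays ngaongeh.
Nasal assimilation: no change.
Apply vowel deletion: ngaongeh → ngongeh.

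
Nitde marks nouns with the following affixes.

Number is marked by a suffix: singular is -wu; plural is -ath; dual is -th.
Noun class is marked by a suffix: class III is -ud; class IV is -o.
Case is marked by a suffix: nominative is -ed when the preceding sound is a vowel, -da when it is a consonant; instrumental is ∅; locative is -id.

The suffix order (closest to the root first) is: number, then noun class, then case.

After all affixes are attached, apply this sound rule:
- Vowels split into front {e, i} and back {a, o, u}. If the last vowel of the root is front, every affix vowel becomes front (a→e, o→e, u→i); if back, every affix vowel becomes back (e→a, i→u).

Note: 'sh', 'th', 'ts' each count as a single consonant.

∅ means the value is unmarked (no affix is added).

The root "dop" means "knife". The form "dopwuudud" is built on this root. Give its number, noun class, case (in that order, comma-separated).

singular, class III, locative

Segment: dop-wu-ud-id.
number: -wu → singular.
noun class: -ud → class III.
case: -id → locative.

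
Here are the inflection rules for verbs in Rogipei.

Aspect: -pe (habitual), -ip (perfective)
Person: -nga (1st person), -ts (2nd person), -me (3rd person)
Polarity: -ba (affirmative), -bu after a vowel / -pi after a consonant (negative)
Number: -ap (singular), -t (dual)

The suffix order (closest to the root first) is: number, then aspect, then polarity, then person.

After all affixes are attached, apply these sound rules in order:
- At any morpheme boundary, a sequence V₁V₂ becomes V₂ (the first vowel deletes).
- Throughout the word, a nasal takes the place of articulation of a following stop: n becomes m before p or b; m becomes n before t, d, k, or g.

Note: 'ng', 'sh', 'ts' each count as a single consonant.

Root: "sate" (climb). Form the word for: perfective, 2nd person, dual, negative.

satetippits

Attach number dual -t → satet.
Attach aspect perfective -ip → satetip.
Attach polarity negative -pi (after consonant 'p') → satetippi.
Attach person 2nd person -ts → satetippits.
Vowel deletion: no change.
Nasal assimilation: no change.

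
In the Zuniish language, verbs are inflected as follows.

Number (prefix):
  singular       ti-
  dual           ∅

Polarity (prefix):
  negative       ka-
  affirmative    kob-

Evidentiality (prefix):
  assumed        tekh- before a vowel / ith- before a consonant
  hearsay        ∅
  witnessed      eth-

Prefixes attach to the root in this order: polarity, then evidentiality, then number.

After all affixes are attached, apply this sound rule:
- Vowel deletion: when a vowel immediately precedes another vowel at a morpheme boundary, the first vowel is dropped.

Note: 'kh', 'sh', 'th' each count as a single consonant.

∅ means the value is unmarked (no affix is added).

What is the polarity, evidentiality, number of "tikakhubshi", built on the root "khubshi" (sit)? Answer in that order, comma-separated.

Segment: ti-ka-khubshi.
polarity: ka- → negative.
evidentiality: ∅ → hearsay.
number: ti- → singular.

negative, hearsay, singular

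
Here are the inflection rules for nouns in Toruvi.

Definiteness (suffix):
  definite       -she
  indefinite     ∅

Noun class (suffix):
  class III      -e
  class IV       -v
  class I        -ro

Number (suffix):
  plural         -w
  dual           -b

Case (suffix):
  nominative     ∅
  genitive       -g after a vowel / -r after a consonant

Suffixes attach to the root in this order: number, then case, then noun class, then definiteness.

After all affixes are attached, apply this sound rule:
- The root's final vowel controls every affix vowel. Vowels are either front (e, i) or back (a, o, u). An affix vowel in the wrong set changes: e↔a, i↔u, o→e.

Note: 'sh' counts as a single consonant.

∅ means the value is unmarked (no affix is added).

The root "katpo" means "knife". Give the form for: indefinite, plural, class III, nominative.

katpowa

Attach number plural -w → katpow.
case = nominative: zero marking, form stays katpow.
Attach noun class class III -e → katpowe.
definiteness = indefinite: zero marking, form stays katpowe.
Apply vowel harmony: katpowe → katpowa.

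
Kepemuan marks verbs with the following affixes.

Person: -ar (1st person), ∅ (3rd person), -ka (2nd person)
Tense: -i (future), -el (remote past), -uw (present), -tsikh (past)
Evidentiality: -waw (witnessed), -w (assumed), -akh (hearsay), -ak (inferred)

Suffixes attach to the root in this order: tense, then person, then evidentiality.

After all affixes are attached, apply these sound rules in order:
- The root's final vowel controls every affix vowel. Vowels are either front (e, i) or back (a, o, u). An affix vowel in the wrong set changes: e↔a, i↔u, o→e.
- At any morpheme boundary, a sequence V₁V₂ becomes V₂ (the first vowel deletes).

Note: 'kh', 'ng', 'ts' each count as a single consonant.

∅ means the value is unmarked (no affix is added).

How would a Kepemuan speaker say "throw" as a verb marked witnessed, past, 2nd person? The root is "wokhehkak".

wokhehkaktsukhkawaw

Attach tense past -tsikh → wokhehkaktsikh.
Attach person 2nd person -ka → wokhehkaktsikhka.
Attach evidentiality witnessed -waw → wokhehkaktsikhkawaw.
Apply vowel harmony: wokhehkaktsikhkawaw → wokhehkaktsukhkawaw.
Vowel deletion: no change.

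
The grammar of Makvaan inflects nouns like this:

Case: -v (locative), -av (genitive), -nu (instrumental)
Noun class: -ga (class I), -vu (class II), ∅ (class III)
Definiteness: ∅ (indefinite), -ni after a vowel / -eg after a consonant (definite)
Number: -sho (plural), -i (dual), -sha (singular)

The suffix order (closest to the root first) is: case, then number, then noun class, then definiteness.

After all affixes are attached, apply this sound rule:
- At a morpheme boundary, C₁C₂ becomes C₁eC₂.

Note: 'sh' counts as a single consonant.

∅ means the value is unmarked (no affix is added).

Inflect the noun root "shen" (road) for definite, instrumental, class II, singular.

shenenushavuni

Attach case instrumental -nu → shennu.
Attach number singular -sha → shennusha.
Attach noun class class II -vu → shennushavu.
Attach definiteness definite -ni (after vowel 'u') → shennushavuni.
Apply epenthesis: shennushavuni → shenenushavuni.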